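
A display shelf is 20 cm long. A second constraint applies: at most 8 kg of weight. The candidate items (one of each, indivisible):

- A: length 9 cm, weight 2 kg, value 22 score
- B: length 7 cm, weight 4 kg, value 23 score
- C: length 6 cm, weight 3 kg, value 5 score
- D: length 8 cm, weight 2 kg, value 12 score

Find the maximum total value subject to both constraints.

Feasible sets respecting both limits:
- A+B: length 16, weight 6, value 45
- B+D: length 15, weight 6, value 35
- A+D: length 17, weight 4, value 34
Best: 45 score.

45 score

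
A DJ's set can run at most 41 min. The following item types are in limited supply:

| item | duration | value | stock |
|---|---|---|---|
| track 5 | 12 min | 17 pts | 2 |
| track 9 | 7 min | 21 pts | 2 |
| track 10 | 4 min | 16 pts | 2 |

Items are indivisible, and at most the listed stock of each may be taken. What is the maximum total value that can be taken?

91 pts

Top feasible selections:
- 1×track 5 + 2×track 9 + 2×track 10: duration 34, value 91
- 2×track 5 + 1×track 9 + 2×track 10: duration 39, value 87
- 2×track 5 + 2×track 9: duration 38, value 76
- 1×track 5 + 2×track 9 + 1×track 10: duration 30, value 75
Best: 91 pts.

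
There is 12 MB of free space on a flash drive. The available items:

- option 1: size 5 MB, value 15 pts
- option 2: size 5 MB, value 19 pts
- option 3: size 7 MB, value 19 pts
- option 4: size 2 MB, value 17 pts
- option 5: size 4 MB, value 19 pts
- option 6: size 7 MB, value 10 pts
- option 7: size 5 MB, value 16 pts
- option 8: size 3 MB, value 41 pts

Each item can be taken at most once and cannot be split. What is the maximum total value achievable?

79 pts

Check high-value combinations within 12 MB:
- option 2+option 5+option 8: size 5+4+3=12, value 19+19+41=79
- option 4+option 5+option 8: size 2+4+3=9, value 17+19+41=77
- option 2+option 4+option 8: size 5+2+3=10, value 19+17+41=77
- option 3+option 4+option 8: size 7+2+3=12, value 19+17+41=77
- option 5+option 7+option 8: size 4+5+3=12, value 19+16+41=76
Best: 79 pts.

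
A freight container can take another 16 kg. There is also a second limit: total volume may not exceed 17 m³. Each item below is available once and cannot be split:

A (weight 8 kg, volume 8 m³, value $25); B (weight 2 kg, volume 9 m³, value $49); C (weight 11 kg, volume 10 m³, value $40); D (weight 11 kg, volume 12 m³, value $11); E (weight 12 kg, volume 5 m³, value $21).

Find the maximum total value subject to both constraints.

$74

Feasible sets respecting both limits:
- A+B: weight 10, volume 17, value 74
- B+E: weight 14, volume 14, value 70
- B: weight 2, volume 9, value 49
- C: weight 11, volume 10, value 40
Best: $74.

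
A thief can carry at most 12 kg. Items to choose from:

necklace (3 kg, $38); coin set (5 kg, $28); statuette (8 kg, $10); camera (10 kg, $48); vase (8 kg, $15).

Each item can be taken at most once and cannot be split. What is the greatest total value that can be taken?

$66

This is a 0/1 knapsack; check combinations near the capacity.
- necklace+coin set: weight 3+5=8, value 38+28=66
- necklace+vase: weight 3+8=11, value 38+15=53
- camera: weight 10, value 48
Best: $66.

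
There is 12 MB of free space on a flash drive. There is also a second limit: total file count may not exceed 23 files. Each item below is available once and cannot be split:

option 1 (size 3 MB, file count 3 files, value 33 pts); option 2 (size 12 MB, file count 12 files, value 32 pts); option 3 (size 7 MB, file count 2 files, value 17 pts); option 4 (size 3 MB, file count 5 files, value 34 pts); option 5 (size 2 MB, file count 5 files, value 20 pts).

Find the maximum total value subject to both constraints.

Feasible sets respecting both limits:
- option 1+option 4+option 5: size 8, file count 13, value 87
- option 3+option 4+option 5: size 12, file count 12, value 71
- option 1+option 3+option 5: size 12, file count 10, value 70
- option 1+option 4: size 6, file count 8, value 67
Best: 87 pts.

87 pts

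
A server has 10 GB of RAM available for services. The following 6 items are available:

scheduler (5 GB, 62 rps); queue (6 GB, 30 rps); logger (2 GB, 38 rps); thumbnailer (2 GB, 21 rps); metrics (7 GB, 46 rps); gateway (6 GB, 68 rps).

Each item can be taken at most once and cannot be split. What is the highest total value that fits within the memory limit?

127 rps

Check high-value combinations within 10 GB:
- logger+thumbnailer+gateway: memory 2+2+6=10, value 38+21+68=127
- scheduler+logger+thumbnailer: memory 5+2+2=9, value 62+38+21=121
- logger+gateway: memory 2+6=8, value 38+68=106
- scheduler+logger: memory 5+2=7, value 62+38=100
- thumbnailer+gateway: memory 2+6=8, value 21+68=89
Best: 127 rps.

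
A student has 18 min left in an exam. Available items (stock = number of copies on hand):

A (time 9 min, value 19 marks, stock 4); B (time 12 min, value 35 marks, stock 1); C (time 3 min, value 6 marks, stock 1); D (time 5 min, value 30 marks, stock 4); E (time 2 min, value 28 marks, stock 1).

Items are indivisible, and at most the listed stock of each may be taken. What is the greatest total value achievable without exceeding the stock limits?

Top feasible selections:
- 3×D + 1×E: time 17, value 118
- 1×C + 3×D: time 18, value 96
Best: 118 marks.

118 marks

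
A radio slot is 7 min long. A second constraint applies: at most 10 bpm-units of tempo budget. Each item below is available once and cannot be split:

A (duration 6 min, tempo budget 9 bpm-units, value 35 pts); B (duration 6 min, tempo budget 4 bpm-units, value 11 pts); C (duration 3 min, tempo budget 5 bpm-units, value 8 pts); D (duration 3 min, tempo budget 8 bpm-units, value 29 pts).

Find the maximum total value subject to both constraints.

Feasible sets respecting both limits:
- A: duration 6, tempo budget 9, value 35
- D: duration 3, tempo budget 8, value 29
- B: duration 6, tempo budget 4, value 11
Best: 35 pts.

35 pts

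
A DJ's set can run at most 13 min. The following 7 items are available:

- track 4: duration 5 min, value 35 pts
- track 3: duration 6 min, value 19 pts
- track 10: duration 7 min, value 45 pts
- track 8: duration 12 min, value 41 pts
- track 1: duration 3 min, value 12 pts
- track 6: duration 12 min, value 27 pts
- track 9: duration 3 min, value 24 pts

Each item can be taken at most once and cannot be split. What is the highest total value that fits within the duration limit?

81 pts

Check high-value combinations within 13 min:
- track 10+track 1+track 9: duration 7+3+3=13, value 45+12+24=81
- track 4+track 10: duration 5+7=12, value 35+45=80
- track 4+track 1+track 9: duration 5+3+3=11, value 35+12+24=71
- track 10+track 9: duration 7+3=10, value 45+24=69
Best: 81 pts.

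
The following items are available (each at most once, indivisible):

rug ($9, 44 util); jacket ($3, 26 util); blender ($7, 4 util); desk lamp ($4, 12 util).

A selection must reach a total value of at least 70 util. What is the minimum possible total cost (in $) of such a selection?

Subsets with value ≥ 70, sorted by total cost:
- rug+jacket: cost 12, value 70
- rug+jacket+desk lamp: cost 16, value 82
Minimum cost: 12 $.

12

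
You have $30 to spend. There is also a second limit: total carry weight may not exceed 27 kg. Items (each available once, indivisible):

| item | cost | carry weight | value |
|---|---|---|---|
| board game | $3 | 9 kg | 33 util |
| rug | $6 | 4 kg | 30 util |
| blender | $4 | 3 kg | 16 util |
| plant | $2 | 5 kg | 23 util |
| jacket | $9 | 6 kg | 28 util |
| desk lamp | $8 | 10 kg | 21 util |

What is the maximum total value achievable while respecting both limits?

130 util

Feasible sets respecting both limits:
- board game+rug+blender+plant+jacket: cost 24, carry weight 27, value 130
- board game+rug+plant+jacket: cost 20, carry weight 24, value 114
- board game+rug+blender+jacket: cost 22, carry weight 22, value 107
Best: 130 util.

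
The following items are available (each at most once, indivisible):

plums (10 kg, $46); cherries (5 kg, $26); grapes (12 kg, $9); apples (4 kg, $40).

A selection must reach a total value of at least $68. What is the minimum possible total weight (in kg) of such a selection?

Subsets with value ≥ 68, sorted by total weight:
- plums+apples: weight 14, value 86
- plums+cherries: weight 15, value 72
- plums+cherries+apples: weight 19, value 112
- cherries+grapes+apples: weight 21, value 75
Minimum weight: 14 kg.

14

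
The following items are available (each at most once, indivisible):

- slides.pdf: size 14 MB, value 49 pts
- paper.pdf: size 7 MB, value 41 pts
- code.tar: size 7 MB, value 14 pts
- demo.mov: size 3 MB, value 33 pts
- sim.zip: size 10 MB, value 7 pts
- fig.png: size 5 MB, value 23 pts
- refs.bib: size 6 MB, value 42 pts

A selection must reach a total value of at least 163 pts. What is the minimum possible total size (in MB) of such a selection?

Subsets with value ≥ 163, sorted by total size:
- slides.pdf+paper.pdf+demo.mov+refs.bib: size 30, value 165
- slides.pdf+paper.pdf+demo.mov+fig.png+refs.bib: size 35, value 188
Minimum size: 30 MB.

30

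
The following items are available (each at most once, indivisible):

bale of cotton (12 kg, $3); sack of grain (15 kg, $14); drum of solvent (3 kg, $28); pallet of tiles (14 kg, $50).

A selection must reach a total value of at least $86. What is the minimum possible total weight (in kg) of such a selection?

32

Subsets with value ≥ 86, sorted by total weight:
- sack of grain+drum of solvent+pallet of tiles: weight 32, value 92
- bale of cotton+sack of grain+drum of solvent+pallet of tiles: weight 44, value 95
Minimum weight: 32 kg.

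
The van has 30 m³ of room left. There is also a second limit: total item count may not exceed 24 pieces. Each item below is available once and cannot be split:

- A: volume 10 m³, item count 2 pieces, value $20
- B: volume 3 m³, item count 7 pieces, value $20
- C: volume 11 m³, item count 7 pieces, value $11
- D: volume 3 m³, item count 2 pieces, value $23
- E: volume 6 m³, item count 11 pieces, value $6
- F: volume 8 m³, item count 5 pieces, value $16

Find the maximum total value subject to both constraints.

Feasible sets respecting both limits:
- A+B+D+F: volume 24, item count 16, value 79
- A+B+C+D: volume 27, item count 18, value 74
- B+C+D+F: volume 25, item count 21, value 70
- A+B+D+E: volume 22, item count 22, value 69
Best: $79.

$79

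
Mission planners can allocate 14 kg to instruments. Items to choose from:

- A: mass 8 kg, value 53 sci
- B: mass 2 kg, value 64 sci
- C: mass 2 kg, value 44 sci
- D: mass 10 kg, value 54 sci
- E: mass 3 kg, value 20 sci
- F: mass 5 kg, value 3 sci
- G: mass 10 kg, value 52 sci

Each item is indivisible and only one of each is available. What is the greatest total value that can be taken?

Check high-value combinations within 14 kg:
- B+C+D: mass 2+2+10=14, value 64+44+54=162
- A+B+C: mass 8+2+2=12, value 53+64+44=161
- B+C+G: mass 2+2+10=14, value 64+44+52=160
Best: 162 sci.

162 sci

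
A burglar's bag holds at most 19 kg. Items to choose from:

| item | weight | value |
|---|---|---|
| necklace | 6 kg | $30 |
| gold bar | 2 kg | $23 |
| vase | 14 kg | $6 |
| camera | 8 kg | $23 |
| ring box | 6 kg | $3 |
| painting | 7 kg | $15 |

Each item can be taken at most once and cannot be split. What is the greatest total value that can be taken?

$76

Check high-value combinations within 19 kg:
- necklace+gold bar+camera: weight 6+2+8=16, value 30+23+23=76
- necklace+gold bar+painting: weight 6+2+7=15, value 30+23+15=68
- gold bar+camera+painting: weight 2+8+7=17, value 23+23+15=61
Best: $76.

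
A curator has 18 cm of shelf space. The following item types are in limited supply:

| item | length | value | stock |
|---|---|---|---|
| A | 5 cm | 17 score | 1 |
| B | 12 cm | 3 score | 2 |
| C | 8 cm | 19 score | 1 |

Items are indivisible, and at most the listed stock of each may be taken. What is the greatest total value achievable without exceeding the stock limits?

Top feasible selections:
- 1×A + 1×C: length 13, value 36
- 1×A + 1×B: length 17, value 20
Best: 36 score.

36 score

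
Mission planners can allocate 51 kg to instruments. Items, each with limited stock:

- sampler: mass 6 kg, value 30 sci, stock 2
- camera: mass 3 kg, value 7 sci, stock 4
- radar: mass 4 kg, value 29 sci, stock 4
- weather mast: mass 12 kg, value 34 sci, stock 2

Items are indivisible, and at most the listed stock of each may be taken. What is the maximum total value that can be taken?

Best selections within mass 51 and stock limits:
- 2×sampler + 3×camera + 4×radar + 1×weather mast: mass 49, value 231
- 2×sampler + 2×camera + 4×radar + 1×weather mast: mass 46, value 224
- 2×sampler + 1×camera + 3×radar + 2×weather mast: mass 51, value 222
- 1×sampler + 1×camera + 4×radar + 2×weather mast: mass 49, value 221
Best: 231 sci.

231 sci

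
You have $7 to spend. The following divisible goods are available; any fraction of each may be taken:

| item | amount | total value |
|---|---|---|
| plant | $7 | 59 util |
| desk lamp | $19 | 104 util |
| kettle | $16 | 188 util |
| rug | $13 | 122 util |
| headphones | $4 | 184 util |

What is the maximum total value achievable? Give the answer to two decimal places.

Take in order of value per unit:
- headphones (184/4 per unit): all 4 → value 184, running total 184.00
- kettle (188/16 per unit): 3 of 16 → value 3×188/16 = 35.2500, running total 219.25
Total 219.25.

219.25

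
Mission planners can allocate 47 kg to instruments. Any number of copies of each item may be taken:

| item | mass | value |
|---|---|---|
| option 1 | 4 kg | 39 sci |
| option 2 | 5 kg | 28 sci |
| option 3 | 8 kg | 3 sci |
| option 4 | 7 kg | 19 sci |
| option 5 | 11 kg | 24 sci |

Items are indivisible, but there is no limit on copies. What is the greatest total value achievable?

Best value-per-unit is option 1 at 39/4, and filling with it alone uses mass 11×4=44. No mix of the others beats 11×39 = 429.

429 sci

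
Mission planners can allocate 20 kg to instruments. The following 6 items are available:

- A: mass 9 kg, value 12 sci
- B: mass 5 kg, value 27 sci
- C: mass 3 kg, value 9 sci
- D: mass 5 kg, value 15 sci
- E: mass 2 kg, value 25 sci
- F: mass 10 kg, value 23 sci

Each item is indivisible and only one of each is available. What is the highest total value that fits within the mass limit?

Check high-value combinations within 20 kg:
- B+C+E+F: mass 5+3+2+10=20, value 27+9+25+23=84
- B+C+D+E: mass 5+3+5+2=15, value 27+9+15+25=76
- B+E+F: mass 5+2+10=17, value 27+25+23=75
- A+B+C+E: mass 9+5+3+2=19, value 12+27+9+25=73
Best: 84 sci.

84 sci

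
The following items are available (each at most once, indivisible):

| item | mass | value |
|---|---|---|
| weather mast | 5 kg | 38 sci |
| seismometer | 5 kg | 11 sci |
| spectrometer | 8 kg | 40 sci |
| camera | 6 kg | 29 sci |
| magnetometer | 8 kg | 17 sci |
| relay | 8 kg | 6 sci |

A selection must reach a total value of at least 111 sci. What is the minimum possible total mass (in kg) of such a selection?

Subsets with value ≥ 111, sorted by total mass:
- weather mast+seismometer+spectrometer+camera: mass 24, value 118
- weather mast+spectrometer+camera+magnetometer: mass 27, value 124
- weather mast+spectrometer+camera+relay: mass 27, value 113
Minimum mass: 24 kg.

24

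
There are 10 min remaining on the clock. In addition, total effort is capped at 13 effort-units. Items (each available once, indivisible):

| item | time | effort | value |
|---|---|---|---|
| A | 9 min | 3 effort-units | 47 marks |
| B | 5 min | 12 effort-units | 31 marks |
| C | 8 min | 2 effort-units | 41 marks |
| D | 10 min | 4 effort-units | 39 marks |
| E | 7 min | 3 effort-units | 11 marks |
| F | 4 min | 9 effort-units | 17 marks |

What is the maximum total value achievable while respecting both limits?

Feasible sets respecting both limits:
- A: time 9, effort 3, value 47
- C: time 8, effort 2, value 41
- D: time 10, effort 4, value 39
Best: 47 marks.

47 marks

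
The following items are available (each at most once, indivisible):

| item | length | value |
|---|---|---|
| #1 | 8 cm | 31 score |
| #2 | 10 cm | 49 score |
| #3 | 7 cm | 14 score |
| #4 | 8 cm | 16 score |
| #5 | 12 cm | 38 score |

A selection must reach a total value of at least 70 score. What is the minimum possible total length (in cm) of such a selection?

18

Subsets with value ≥ 70, sorted by total length:
- #1+#2: length 18, value 80
- #2+#5: length 22, value 87
- #1+#2+#3: length 25, value 94
Minimum length: 18 cm.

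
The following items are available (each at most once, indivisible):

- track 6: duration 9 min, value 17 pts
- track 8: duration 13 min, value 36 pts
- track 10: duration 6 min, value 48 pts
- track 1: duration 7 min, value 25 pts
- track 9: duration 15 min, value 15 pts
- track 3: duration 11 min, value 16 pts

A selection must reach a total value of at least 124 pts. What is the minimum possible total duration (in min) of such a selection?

35

Subsets with value ≥ 124, sorted by total duration:
- track 6+track 8+track 10+track 1: duration 35, value 126
- track 8+track 10+track 1+track 3: duration 37, value 125
- track 8+track 10+track 1+track 9: duration 41, value 124
Minimum duration: 35 min.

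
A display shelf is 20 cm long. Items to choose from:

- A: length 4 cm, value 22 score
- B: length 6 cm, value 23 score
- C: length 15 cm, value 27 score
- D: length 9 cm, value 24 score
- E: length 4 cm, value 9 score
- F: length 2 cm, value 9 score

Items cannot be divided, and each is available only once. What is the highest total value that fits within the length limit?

Check high-value combinations within 20 cm:
- A+B+D: length 4+6+9=19, value 22+23+24=69
- A+D+E+F: length 4+9+4+2=19, value 22+24+9+9=64
- A+B+E+F: length 4+6+4+2=16, value 22+23+9+9=63
- B+D+F: length 6+9+2=17, value 23+24+9=56
- B+D+E: length 6+9+4=19, value 23+24+9=56
Best: 69 score.

69 score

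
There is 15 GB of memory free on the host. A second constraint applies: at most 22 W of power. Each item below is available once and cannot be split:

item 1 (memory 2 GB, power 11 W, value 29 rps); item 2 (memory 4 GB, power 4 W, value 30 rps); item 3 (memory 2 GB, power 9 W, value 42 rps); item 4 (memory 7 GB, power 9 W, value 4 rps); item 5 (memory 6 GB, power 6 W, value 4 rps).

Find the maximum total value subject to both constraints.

Feasible sets respecting both limits:
- item 2+item 3+item 4: memory 13, power 22, value 76
- item 2+item 3+item 5: memory 12, power 19, value 76
- item 2+item 3: memory 6, power 13, value 72
Best: 76 rps.

76 rps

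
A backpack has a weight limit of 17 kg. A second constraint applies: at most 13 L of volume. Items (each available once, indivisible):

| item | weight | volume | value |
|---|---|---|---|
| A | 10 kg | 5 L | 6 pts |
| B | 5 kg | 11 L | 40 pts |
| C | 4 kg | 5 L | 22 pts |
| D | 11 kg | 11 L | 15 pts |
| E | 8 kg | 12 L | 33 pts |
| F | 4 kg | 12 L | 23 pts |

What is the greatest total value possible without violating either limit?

Feasible sets respecting both limits:
- B: weight 5, volume 11, value 40
- E: weight 8, volume 12, value 33
- A+C: weight 14, volume 10, value 28
Best: 40 pts.

40 pts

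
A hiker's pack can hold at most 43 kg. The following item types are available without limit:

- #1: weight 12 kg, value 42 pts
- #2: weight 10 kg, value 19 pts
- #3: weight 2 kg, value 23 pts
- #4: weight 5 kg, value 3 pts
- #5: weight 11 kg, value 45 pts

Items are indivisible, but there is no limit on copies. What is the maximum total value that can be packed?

483 pts

Best value-per-unit is #3 at 23/2, and filling with it alone uses weight 21×2=42. No mix of the others beats 21×23 = 483.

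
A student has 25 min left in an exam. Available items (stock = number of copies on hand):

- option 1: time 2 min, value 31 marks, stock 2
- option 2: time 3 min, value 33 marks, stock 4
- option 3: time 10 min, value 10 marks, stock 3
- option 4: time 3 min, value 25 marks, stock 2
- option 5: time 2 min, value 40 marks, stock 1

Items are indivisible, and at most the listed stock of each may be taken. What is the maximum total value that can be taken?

284 marks

Best selections within time 25 and stock limits:
- 2×option 1 + 4×option 2 + 2×option 4 + 1×option 5: time 24, value 284
- 2×option 1 + 4×option 2 + 1×option 4 + 1×option 5: time 21, value 259
- 1×option 1 + 4×option 2 + 2×option 4 + 1×option 5: time 22, value 253
- 2×option 1 + 3×option 2 + 2×option 4 + 1×option 5: time 21, value 251
Best: 284 marks.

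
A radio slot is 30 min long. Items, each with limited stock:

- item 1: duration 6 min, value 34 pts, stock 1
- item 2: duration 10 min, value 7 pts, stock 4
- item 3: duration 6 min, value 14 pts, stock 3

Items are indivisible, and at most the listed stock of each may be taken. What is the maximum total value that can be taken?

Top feasible selections:
- 1×item 1 + 3×item 3: duration 24, value 76
- 1×item 1 + 1×item 2 + 2×item 3: duration 28, value 69
- 1×item 1 + 2×item 3: duration 18, value 62
Best: 76 pts.

76 pts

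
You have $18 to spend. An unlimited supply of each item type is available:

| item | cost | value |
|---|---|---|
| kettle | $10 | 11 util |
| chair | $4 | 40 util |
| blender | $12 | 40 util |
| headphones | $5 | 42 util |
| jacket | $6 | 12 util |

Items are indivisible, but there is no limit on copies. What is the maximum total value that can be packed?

Best value-per-unit is chair at 40/4; filling with it alone gives 4×40 = 160.
Optimal mix: 2×chair + 2×headphones → cost 18, value 164.

164 util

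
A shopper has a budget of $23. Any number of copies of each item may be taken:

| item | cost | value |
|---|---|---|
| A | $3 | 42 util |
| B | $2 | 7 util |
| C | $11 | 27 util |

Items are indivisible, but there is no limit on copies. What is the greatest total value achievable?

301 util

Best value-per-unit is A at 42/3; filling with it alone gives 7×42 = 294.
Optimal mix: 7×A + 1×B → cost 23, value 301.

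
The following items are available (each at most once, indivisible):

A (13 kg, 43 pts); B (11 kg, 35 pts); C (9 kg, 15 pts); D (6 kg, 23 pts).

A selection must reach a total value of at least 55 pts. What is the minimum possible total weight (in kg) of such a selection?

17

Subsets with value ≥ 55, sorted by total weight:
- B+D: weight 17, value 58
- A+D: weight 19, value 66
- A+C: weight 22, value 58
Minimum weight: 17 kg.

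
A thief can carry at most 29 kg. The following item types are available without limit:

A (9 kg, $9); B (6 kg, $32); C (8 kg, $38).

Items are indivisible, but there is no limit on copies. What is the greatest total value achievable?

$140

Best value-per-unit is B at 32/6; filling with it alone gives 4×32 = 128.
Optimal mix: 2×B + 2×C → weight 28, value 140.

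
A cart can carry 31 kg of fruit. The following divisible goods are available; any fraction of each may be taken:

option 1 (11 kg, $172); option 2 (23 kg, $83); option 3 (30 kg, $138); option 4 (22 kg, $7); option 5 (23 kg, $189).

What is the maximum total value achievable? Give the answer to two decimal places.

Take in order of value per unit:
- option 1 (172/11 per unit): all 11 → value 172, running total 172.00
- option 5 (189/23 per unit): 20 of 23 → value 20×189/23 = 164.3478, running total 336.35
Total 336.35.

336.35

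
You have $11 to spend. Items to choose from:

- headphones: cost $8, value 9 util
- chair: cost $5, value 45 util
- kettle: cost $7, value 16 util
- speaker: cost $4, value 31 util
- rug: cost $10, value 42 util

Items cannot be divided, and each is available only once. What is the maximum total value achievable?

Check high-value combinations within $11:
- chair+speaker: cost 5+4=9, value 45+31=76
- kettle+speaker: cost 7+4=11, value 16+31=47
- chair: cost 5, value 45
- rug: cost 10, value 42
Best: 76 util.

76 util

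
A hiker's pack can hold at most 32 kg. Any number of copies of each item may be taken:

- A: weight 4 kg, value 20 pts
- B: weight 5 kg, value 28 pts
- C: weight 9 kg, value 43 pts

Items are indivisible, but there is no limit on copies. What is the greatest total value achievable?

172 pts

Best value-per-unit is B at 28/5; filling with it alone gives 6×28 = 168.
Optimal mix: 3×A + 4×B → weight 32, value 172.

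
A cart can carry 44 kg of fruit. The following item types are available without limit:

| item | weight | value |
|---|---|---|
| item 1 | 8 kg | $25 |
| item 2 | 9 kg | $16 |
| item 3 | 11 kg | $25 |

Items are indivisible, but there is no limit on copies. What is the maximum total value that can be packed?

Best value-per-unit is item 1 at 25/8, and filling with it alone uses weight 5×8=40. No mix of the others beats 5×25 = 125.

$125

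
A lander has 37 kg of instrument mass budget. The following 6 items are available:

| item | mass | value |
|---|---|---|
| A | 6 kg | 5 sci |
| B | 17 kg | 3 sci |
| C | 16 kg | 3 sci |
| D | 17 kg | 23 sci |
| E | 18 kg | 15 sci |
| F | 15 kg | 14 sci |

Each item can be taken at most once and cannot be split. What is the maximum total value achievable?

This is a 0/1 knapsack; check combinations near the capacity.
- D+E: mass 17+18=35, value 23+15=38
- D+F: mass 17+15=32, value 23+14=37
- E+F: mass 18+15=33, value 15+14=29
- A+D: mass 6+17=23, value 5+23=28
Best: 38 sci.

38 sci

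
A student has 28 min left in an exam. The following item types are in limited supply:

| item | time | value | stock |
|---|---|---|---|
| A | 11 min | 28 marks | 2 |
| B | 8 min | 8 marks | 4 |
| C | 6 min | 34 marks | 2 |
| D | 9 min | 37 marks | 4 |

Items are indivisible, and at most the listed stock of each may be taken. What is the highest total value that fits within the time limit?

Best selections within time 28 and stock limits:
- 3×D: time 27, value 111
- 1×C + 2×D: time 24, value 108
- 2×C + 1×D: time 21, value 105
Best: 111 marks.

111 marks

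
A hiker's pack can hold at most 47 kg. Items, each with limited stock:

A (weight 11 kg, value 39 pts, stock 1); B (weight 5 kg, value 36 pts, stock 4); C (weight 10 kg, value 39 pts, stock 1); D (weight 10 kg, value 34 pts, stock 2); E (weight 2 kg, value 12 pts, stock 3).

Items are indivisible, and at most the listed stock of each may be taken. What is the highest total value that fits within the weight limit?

Best selections within weight 47 and stock limits:
- 1×A + 4×B + 1×C + 3×E: weight 47, value 258
- 4×B + 1×C + 1×D + 3×E: weight 46, value 253
- 1×A + 4×B + 1×D + 3×E: weight 47, value 253
Best: 258 pts.

258 pts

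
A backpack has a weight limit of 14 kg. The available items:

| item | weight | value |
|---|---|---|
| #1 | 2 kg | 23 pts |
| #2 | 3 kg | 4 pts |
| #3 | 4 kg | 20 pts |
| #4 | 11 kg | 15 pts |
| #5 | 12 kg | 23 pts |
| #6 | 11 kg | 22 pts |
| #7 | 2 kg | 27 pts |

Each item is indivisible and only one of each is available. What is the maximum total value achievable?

74 pts

Check high-value combinations within 14 kg:
- #1+#2+#3+#7: weight 2+3+4+2=11, value 23+4+20+27=74
- #1+#3+#7: weight 2+4+2=8, value 23+20+27=70
- #1+#2+#7: weight 2+3+2=7, value 23+4+27=54
- #2+#3+#7: weight 3+4+2=9, value 4+20+27=51
- #1+#7: weight 2+2=4, value 23+27=50
Best: 74 pts.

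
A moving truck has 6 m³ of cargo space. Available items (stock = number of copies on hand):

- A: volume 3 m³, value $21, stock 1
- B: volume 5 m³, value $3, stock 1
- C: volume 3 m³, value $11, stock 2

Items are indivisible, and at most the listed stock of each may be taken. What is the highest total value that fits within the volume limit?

Top feasible selections:
- 1×A + 1×C: volume 6, value 32
- 2×C: volume 6, value 22
Best: $32.

$32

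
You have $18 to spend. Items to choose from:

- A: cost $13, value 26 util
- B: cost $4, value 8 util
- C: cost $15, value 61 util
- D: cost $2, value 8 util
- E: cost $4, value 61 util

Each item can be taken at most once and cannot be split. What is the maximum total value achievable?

87 util

Check high-value combinations within $18:
- A+E: cost 13+4=17, value 26+61=87
- B+D+E: cost 4+2+4=10, value 8+8+61=77
- D+E: cost 2+4=6, value 8+61=69
- B+E: cost 4+4=8, value 8+61=69
- C+D: cost 15+2=17, value 61+8=69
Best: 87 util.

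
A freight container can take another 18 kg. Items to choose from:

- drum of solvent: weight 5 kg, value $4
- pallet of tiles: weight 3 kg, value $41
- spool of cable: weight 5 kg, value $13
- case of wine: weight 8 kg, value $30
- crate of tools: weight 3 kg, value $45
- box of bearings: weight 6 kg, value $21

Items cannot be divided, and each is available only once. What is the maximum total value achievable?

$120

This is a 0/1 knapsack; check combinations near the capacity.
- pallet of tiles+spool of cable+crate of tools+box of bearings: weight 3+5+3+6=17, value 41+13+45+21=120
- pallet of tiles+case of wine+crate of tools: weight 3+8+3=14, value 41+30+45=116
- drum of solvent+pallet of tiles+crate of tools+box of bearings: weight 5+3+3+6=17, value 4+41+45+21=111
Best: $120.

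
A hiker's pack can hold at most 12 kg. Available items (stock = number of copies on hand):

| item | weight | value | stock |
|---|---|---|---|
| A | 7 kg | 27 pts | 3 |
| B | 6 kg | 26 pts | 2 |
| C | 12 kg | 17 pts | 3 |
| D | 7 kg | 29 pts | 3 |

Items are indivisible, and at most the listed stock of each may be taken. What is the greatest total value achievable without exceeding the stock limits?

Best selections within weight 12 and stock limits:
- 2×B: weight 12, value 52
- 1×D: weight 7, value 29
- 1×A: weight 7, value 27
Best: 52 pts.

52 pts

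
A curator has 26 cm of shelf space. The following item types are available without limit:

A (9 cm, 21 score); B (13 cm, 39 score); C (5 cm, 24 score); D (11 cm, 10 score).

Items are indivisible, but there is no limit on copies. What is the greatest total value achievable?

120 score

Best value-per-unit is C at 24/5, and filling with it alone uses length 5×5=25. No mix of the others beats 5×24 = 120.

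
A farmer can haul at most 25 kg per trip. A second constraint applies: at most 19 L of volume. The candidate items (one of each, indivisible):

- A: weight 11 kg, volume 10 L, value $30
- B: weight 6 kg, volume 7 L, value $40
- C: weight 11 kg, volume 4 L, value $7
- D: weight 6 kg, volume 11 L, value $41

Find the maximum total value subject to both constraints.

Feasible sets respecting both limits:
- B+D: weight 12, volume 18, value 81
- A+B: weight 17, volume 17, value 70
- C+D: weight 17, volume 15, value 48
- B+C: weight 17, volume 11, value 47
Best: $81.

$81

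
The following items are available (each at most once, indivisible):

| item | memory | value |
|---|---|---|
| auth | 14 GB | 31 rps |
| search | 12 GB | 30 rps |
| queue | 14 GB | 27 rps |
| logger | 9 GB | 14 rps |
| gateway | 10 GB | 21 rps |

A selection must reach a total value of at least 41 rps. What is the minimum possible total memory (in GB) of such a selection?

Subsets with value ≥ 41, sorted by total memory:
- search+logger: memory 21, value 44
- search+gateway: memory 22, value 51
- auth+logger: memory 23, value 45
Minimum memory: 21 GB.

21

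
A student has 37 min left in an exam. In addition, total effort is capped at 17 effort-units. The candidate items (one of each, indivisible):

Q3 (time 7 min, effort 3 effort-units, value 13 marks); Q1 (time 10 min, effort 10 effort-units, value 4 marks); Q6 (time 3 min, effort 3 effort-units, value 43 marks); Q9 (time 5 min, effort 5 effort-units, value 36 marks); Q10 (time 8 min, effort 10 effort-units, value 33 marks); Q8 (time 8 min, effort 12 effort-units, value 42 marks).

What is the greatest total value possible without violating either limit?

Feasible sets respecting both limits:
- Q3+Q6+Q9: time 15, effort 11, value 92
- Q3+Q6+Q10: time 18, effort 16, value 89
- Q6+Q8: time 11, effort 15, value 85
- Q6+Q9: time 8, effort 8, value 79
Best: 92 marks.

92 marks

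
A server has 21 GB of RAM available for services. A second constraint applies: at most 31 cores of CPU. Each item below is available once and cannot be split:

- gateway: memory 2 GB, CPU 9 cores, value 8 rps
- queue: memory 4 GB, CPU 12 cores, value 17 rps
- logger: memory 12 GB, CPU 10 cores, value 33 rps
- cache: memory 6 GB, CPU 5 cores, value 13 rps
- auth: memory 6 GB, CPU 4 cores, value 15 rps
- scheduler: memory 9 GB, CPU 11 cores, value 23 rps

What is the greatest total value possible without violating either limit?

58 rps

Feasible sets respecting both limits:
- gateway+queue+logger: memory 18, CPU 31, value 58
- gateway+logger+auth: memory 20, CPU 23, value 56
- logger+scheduler: memory 21, CPU 21, value 56
Best: 58 rps.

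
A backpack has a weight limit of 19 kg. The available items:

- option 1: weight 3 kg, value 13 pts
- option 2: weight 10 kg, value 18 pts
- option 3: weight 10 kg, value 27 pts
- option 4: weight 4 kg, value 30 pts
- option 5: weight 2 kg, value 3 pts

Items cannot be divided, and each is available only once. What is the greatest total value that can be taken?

73 pts

Check high-value combinations within 19 kg:
- option 1+option 3+option 4+option 5: weight 3+10+4+2=19, value 13+27+30+3=73
- option 1+option 3+option 4: weight 3+10+4=17, value 13+27+30=70
- option 1+option 2+option 4+option 5: weight 3+10+4+2=19, value 13+18+30+3=64
- option 1+option 2+option 4: weight 3+10+4=17, value 13+18+30=61
- option 3+option 4+option 5: weight 10+4+2=16, value 27+30+3=60
Best: 73 pts.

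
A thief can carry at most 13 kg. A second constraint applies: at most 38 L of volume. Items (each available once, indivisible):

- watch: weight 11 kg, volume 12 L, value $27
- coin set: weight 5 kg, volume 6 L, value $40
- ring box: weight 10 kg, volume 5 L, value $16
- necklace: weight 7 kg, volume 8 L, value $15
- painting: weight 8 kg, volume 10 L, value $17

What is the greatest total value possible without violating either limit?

$57

Feasible sets respecting both limits:
- coin set+painting: weight 13, volume 16, value 57
- coin set+necklace: weight 12, volume 14, value 55
- coin set: weight 5, volume 6, value 40
Best: $57.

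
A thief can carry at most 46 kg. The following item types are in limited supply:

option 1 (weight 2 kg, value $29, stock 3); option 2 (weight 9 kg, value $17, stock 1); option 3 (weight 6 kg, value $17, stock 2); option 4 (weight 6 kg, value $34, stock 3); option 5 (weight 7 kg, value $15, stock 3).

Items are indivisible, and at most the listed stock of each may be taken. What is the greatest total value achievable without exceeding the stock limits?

Best selections within weight 46 and stock limits:
- 3×option 1 + 1×option 2 + 2×option 3 + 3×option 4: weight 45, value 240
- 3×option 1 + 2×option 3 + 3×option 4 + 1×option 5: weight 43, value 238
- 3×option 1 + 1×option 2 + 1×option 3 + 3×option 4 + 1×option 5: weight 46, value 238
- 3×option 1 + 1×option 3 + 3×option 4 + 2×option 5: weight 44, value 236
Best: $240.

$240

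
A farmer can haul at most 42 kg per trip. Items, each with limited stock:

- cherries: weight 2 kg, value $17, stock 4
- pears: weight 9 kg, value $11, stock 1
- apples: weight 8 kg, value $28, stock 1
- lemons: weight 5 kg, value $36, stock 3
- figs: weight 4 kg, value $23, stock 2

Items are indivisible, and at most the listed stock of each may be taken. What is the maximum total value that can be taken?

Best selections within weight 42 and stock limits:
- 4×cherries + 1×apples + 3×lemons + 2×figs: weight 39, value 250
- 3×cherries + 1×apples + 3×lemons + 2×figs: weight 37, value 233
Best: $250.

$250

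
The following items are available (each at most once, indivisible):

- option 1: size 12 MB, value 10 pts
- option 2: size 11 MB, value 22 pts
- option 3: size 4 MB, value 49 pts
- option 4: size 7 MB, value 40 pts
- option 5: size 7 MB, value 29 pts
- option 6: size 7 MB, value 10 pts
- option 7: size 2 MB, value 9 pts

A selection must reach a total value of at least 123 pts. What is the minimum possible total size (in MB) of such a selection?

Subsets with value ≥ 123, sorted by total size:
- option 3+option 4+option 5+option 7: size 20, value 127
- option 3+option 4+option 5+option 6: size 25, value 128
Minimum size: 20 MB.

20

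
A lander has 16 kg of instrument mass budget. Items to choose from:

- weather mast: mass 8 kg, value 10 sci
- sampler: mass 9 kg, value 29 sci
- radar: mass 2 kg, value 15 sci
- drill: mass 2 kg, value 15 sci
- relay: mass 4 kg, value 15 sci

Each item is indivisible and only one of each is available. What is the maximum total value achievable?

59 sci

This is a 0/1 knapsack; check combinations near the capacity.
- sampler+radar+drill: mass 9+2+2=13, value 29+15+15=59
- sampler+radar+relay: mass 9+2+4=15, value 29+15+15=59
- sampler+drill+relay: mass 9+2+4=15, value 29+15+15=59
Best: 59 sci.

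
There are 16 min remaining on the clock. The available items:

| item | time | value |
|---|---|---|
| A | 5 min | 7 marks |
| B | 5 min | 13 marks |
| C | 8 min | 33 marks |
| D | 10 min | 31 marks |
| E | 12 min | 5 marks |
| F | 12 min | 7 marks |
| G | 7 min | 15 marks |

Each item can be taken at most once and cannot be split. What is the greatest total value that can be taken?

48 marks

Check high-value combinations within 16 min:
- C+G: time 8+7=15, value 33+15=48
- B+C: time 5+8=13, value 13+33=46
- B+D: time 5+10=15, value 13+31=44
- A+C: time 5+8=13, value 7+33=40
Best: 48 marks.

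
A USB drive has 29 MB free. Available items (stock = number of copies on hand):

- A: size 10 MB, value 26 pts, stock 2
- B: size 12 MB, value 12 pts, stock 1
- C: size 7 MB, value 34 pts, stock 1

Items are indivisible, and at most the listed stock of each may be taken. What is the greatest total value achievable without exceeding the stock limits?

86 pts

Top feasible selections:
- 2×A + 1×C: size 27, value 86
- 1×A + 1×B + 1×C: size 29, value 72
- 1×A + 1×C: size 17, value 60
Best: 86 pts.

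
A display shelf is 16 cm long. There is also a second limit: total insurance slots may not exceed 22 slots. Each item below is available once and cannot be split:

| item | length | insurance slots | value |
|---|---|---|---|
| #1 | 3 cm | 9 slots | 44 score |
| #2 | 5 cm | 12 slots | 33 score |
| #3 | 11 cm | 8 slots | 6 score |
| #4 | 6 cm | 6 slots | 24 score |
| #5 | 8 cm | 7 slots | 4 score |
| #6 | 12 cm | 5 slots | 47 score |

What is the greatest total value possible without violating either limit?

Feasible sets respecting both limits:
- #1+#6: length 15, insurance slots 14, value 91
- #1+#2: length 8, insurance slots 21, value 77
- #1+#4: length 9, insurance slots 15, value 68
- #2+#4: length 11, insurance slots 18, value 57
Best: 91 score.

91 score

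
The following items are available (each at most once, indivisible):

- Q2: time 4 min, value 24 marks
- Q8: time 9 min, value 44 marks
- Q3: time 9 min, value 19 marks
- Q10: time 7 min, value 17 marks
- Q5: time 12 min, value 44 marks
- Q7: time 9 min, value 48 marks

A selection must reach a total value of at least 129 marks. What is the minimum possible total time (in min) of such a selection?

29

Subsets with value ≥ 129, sorted by total time:
- Q2+Q8+Q10+Q7: time 29, value 133
- Q8+Q5+Q7: time 30, value 136
- Q2+Q8+Q3+Q7: time 31, value 135
Minimum time: 29 min.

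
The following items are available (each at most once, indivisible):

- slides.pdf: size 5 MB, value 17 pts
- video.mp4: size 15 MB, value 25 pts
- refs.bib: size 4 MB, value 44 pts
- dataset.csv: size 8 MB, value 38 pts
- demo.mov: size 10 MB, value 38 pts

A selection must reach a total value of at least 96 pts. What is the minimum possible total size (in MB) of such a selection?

17

Subsets with value ≥ 96, sorted by total size:
- slides.pdf+refs.bib+dataset.csv: size 17, value 99
- slides.pdf+refs.bib+demo.mov: size 19, value 99
Minimum size: 17 MB.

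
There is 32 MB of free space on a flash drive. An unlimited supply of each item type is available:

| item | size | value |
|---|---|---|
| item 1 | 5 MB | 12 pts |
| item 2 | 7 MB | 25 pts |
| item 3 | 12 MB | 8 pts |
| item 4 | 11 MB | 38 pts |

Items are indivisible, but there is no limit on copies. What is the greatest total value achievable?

Best value-per-unit is item 2 at 25/7; filling with it alone gives 4×25 = 100.
Optimal mix: 3×item 2 + 1×item 4 → size 32, value 113.

113 pts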